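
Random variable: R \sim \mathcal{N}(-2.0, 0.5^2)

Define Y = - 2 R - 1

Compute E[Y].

For Y = -2R - 1:
E[Y] = -2 * E[R] - 1
E[R] = -2.0 = -2
E[Y] = -2 * (-2) - 1 = 3

3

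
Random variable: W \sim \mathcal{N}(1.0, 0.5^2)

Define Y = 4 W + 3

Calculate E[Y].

For Y = 4W + 3:
E[Y] = 4 * E[W] + 3
E[W] = 1.0 = 1
E[Y] = 4 * 1 + 3 = 7

7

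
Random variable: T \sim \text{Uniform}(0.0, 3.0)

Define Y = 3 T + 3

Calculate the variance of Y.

For Y = aT + b: Var(Y) = a² * Var(T)
Var(T) = (3 - 0)^2/12 = 0.75
Var(Y) = 3² * 0.75 = 9 * 0.75 = 6.75

6.75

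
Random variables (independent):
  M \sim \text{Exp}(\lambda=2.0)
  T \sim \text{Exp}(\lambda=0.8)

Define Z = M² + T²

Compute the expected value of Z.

E[Z] = E[M²] + E[T²]
E[M²] = Var(M) + E[M]² = 0.25 + 0.25 = 0.5
E[T²] = Var(T) + E[T]² = 1.5625 + 1.5625 = 3.125
E[Z] = 0.5 + 3.125 = 3.625

3.625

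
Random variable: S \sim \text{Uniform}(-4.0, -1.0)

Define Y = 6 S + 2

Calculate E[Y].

For Y = 6S + 2:
E[Y] = 6 * E[S] + 2
E[S] = (-4 - 1)/2 = -2.5
E[Y] = 6 * (-2.5) + 2 = -13

-13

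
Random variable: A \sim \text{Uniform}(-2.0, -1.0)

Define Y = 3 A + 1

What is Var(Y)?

For Y = aA + b: Var(Y) = a² * Var(A)
Var(A) = (-1 + 2)^2/12 = 0.083333333
Var(Y) = 3² * 0.083333333 = 9 * 0.083333333 = 0.75

0.75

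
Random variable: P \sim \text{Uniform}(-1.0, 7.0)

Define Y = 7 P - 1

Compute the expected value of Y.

For Y = 7P - 1:
E[Y] = 7 * E[P] - 1
E[P] = (-1 + 7)/2 = 3
E[Y] = 7 * 3 - 1 = 20

20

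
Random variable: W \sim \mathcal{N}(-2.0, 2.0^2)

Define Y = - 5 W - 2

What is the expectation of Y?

For Y = -5W - 2:
E[Y] = -5 * E[W] - 2
E[W] = -2.0 = -2
E[Y] = -5 * (-2) - 2 = 8

8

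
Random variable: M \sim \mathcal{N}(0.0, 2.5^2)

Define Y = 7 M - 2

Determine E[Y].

For Y = 7M - 2:
E[Y] = 7 * E[M] - 2
E[M] = 0.0 = 0
E[Y] = 7 * 0 - 2 = -2

-2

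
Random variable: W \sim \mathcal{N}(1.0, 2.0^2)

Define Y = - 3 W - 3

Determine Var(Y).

For Y = aW + b: Var(Y) = a² * Var(W)
Var(W) = 2.0^2 = 4
Var(Y) = (-3)² * 4 = 9 * 4 = 36

36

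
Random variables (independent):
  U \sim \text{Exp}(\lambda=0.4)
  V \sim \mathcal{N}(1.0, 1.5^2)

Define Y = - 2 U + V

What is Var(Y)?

For independent RVs: Var(aX + bY) = a²Var(X) + b²Var(Y)
Var(U) = 6.25
Var(V) = 2.25
Var(Y) = (-2)²*6.25 + 1²*2.25
= 4*6.25 + 1*2.25 = 27.25

27.25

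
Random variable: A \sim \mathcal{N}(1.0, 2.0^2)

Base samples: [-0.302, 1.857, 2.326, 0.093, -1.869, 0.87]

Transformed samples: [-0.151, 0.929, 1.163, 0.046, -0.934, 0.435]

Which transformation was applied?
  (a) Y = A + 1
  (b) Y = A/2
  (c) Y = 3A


Checking option (b) Y = A/2:
  A = -0.302 -> Y = -0.151 ✓
  A = 1.857 -> Y = 0.929 ✓
  A = 2.326 -> Y = 1.163 ✓
All samples match this transformation.

(b) A/2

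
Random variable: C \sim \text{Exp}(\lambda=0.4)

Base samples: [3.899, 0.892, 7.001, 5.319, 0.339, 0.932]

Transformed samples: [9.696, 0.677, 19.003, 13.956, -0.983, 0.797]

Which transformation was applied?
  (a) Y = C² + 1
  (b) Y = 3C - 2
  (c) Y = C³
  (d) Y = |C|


Checking option (b) Y = 3C - 2:
  C = 3.899 -> Y = 9.696 ✓
  C = 0.892 -> Y = 0.677 ✓
  C = 7.001 -> Y = 19.003 ✓
All samples match this transformation.

(b) 3C - 2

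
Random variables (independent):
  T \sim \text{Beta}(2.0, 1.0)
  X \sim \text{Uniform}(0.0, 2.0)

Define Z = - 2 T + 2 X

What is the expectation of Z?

E[Z] = -2*E[T] + 2*E[X]
E[T] = 0.66666667
E[X] = 1
E[Z] = -2*0.66666667 + 2*1 = 0.66666667

0.66666667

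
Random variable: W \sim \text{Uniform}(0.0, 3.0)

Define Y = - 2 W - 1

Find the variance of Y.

For Y = aW + b: Var(Y) = a² * Var(W)
Var(W) = (3 - 0)^2/12 = 0.75
Var(Y) = (-2)² * 0.75 = 4 * 0.75 = 3

3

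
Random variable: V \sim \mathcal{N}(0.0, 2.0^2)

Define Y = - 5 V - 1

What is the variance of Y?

For Y = aV + b: Var(Y) = a² * Var(V)
Var(V) = 2.0^2 = 4
Var(Y) = (-5)² * 4 = 25 * 4 = 100

100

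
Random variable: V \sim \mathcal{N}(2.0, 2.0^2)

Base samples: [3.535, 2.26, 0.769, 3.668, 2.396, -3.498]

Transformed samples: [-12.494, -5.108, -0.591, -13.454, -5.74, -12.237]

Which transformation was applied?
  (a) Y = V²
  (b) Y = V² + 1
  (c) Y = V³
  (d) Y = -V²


Checking option (d) Y = -V²:
  V = 3.535 -> Y = -12.494 ✓
  V = 2.26 -> Y = -5.108 ✓
  V = 0.769 -> Y = -0.591 ✓
All samples match this transformation.

(d) -V²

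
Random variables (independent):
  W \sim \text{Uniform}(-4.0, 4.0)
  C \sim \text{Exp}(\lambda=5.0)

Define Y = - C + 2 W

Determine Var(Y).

For independent RVs: Var(aX + bY) = a²Var(X) + b²Var(Y)
Var(W) = 5.3333333
Var(C) = 0.04
Var(Y) = 2²*5.3333333 + (-1)²*0.04
= 4*5.3333333 + 1*0.04 = 21.373333

21.373333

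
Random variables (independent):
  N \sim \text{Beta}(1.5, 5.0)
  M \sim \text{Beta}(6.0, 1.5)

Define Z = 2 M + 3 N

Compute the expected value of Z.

E[Z] = 3*E[N] + 2*E[M]
E[N] = 0.23076923
E[M] = 0.8
E[Z] = 3*0.23076923 + 2*0.8 = 2.2923077

2.2923077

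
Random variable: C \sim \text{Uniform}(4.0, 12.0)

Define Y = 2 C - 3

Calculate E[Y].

For Y = 2C - 3:
E[Y] = 2 * E[C] - 3
E[C] = (4 + 12)/2 = 8
E[Y] = 2 * 8 - 3 = 13

13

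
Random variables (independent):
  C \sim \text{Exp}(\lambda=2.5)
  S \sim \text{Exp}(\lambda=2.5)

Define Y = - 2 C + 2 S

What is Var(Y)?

For independent RVs: Var(aX + bY) = a²Var(X) + b²Var(Y)
Var(C) = 0.16
Var(S) = 0.16
Var(Y) = (-2)²*0.16 + 2²*0.16
= 4*0.16 + 4*0.16 = 1.28

1.28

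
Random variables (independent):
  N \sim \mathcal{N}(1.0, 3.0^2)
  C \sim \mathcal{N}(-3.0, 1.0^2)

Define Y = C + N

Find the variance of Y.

For independent RVs: Var(aX + bY) = a²Var(X) + b²Var(Y)
Var(N) = 9
Var(C) = 1
Var(Y) = 1²*9 + 1²*1
= 1*9 + 1*1 = 10

10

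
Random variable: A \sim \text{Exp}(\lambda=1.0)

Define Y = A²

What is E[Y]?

Using E[X²] = Var(X) + (E[X])²:
E[A] = 1
Var(A) = 1/1.0^2 = 1
E[A²] = 1 + 1² = 1 + 1 = 2

2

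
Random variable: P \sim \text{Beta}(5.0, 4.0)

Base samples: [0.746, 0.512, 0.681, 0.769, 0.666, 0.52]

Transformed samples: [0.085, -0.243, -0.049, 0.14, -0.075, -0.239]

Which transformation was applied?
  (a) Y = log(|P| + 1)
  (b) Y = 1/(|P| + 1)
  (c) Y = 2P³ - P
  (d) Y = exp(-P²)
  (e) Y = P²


Checking option (c) Y = 2P³ - P:
  P = 0.746 -> Y = 0.085 ✓
  P = 0.512 -> Y = -0.243 ✓
  P = 0.681 -> Y = -0.049 ✓
All samples match this transformation.

(c) 2P³ - P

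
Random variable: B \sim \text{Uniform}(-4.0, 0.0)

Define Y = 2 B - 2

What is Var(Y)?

For Y = aB + b: Var(Y) = a² * Var(B)
Var(B) = (0 + 4)^2/12 = 1.3333333
Var(Y) = 2² * 1.3333333 = 4 * 1.3333333 = 5.3333333

5.3333333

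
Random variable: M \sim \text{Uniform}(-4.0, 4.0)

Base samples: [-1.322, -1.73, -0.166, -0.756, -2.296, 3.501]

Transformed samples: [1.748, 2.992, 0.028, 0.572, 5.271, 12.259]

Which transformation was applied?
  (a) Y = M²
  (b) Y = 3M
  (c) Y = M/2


Checking option (a) Y = M²:
  M = -1.322 -> Y = 1.748 ✓
  M = -1.73 -> Y = 2.992 ✓
  M = -0.166 -> Y = 0.028 ✓
All samples match this transformation.

(a) M²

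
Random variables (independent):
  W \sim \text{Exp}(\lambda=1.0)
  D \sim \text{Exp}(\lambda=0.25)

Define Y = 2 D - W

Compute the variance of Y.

For independent RVs: Var(aX + bY) = a²Var(X) + b²Var(Y)
Var(W) = 1
Var(D) = 16
Var(Y) = (-1)²*1 + 2²*16
= 1*1 + 4*16 = 65

65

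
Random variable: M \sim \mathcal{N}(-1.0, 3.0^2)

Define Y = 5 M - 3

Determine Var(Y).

For Y = aM + b: Var(Y) = a² * Var(M)
Var(M) = 3.0^2 = 9
Var(Y) = 5² * 9 = 25 * 9 = 225

225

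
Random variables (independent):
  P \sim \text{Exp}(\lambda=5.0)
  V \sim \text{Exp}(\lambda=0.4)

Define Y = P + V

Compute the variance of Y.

For independent RVs: Var(aX + bY) = a²Var(X) + b²Var(Y)
Var(P) = 0.04
Var(V) = 6.25
Var(Y) = 1²*0.04 + 1²*6.25
= 1*0.04 + 1*6.25 = 6.29

6.29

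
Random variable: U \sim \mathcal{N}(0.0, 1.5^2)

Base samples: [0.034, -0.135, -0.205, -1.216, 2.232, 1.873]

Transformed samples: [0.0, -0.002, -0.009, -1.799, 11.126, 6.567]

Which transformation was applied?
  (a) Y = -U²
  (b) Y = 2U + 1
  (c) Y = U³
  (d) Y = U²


Checking option (c) Y = U³:
  U = 0.034 -> Y = 0.0 ✓
  U = -0.135 -> Y = -0.002 ✓
  U = -0.205 -> Y = -0.009 ✓
All samples match this transformation.

(c) U³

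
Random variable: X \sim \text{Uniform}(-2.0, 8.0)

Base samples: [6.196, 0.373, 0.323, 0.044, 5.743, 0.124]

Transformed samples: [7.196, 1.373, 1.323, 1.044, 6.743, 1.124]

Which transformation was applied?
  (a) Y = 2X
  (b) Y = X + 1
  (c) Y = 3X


Checking option (b) Y = X + 1:
  X = 6.196 -> Y = 7.196 ✓
  X = 0.373 -> Y = 1.373 ✓
  X = 0.323 -> Y = 1.323 ✓
All samples match this transformation.

(b) X + 1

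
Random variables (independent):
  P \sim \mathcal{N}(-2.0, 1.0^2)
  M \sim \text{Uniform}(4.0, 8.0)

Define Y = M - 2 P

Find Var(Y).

For independent RVs: Var(aX + bY) = a²Var(X) + b²Var(Y)
Var(P) = 1
Var(M) = 1.3333333
Var(Y) = (-2)²*1 + 1²*1.3333333
= 4*1 + 1*1.3333333 = 5.3333333

5.3333333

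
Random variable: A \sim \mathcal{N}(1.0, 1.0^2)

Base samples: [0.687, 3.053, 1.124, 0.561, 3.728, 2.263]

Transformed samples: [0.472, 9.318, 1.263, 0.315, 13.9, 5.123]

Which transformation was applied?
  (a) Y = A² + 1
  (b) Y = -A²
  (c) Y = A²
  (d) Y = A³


Checking option (c) Y = A²:
  A = 0.687 -> Y = 0.472 ✓
  A = 3.053 -> Y = 9.318 ✓
  A = 1.124 -> Y = 1.263 ✓
All samples match this transformation.

(c) A²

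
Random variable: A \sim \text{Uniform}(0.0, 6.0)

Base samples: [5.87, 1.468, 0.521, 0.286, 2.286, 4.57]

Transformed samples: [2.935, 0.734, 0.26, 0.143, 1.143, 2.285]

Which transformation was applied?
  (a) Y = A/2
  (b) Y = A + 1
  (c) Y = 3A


Checking option (a) Y = A/2:
  A = 5.87 -> Y = 2.935 ✓
  A = 1.468 -> Y = 0.734 ✓
  A = 0.521 -> Y = 0.26 ✓
All samples match this transformation.

(a) A/2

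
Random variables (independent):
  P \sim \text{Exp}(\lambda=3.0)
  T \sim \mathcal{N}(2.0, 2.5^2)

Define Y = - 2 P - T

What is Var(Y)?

For independent RVs: Var(aX + bY) = a²Var(X) + b²Var(Y)
Var(P) = 0.11111111
Var(T) = 6.25
Var(Y) = (-2)²*0.11111111 + (-1)²*6.25
= 4*0.11111111 + 1*6.25 = 6.6944444

6.6944444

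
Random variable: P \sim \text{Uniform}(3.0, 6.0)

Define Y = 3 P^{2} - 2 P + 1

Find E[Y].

E[Y] = 3*E[P²] - 2*E[P] + 1
E[P] = 4.5
E[P²] = Var(P) + (E[P])² = 0.75 + 20.25 = 21
E[Y] = 3*21 - 2*4.5 + 1 = 55

55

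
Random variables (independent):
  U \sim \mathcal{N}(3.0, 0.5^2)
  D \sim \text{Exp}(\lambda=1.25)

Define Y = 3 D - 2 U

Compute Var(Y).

For independent RVs: Var(aX + bY) = a²Var(X) + b²Var(Y)
Var(U) = 0.25
Var(D) = 0.64
Var(Y) = (-2)²*0.25 + 3²*0.64
= 4*0.25 + 9*0.64 = 6.76

6.76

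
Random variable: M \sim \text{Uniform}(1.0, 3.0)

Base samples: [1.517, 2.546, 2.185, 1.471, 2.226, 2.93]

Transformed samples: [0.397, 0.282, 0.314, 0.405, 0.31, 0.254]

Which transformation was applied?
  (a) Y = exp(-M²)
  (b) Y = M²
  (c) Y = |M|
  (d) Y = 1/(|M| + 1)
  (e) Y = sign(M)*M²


Checking option (d) Y = 1/(|M| + 1):
  M = 1.517 -> Y = 0.397 ✓
  M = 2.546 -> Y = 0.282 ✓
  M = 2.185 -> Y = 0.314 ✓
All samples match this transformation.

(d) 1/(|M| + 1)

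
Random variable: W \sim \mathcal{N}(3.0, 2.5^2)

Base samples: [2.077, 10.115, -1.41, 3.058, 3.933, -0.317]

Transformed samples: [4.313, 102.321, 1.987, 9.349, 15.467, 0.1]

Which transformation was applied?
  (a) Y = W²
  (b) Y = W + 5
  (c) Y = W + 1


Checking option (a) Y = W²:
  W = 2.077 -> Y = 4.313 ✓
  W = 10.115 -> Y = 102.321 ✓
  W = -1.41 -> Y = 1.987 ✓
All samples match this transformation.

(a) W²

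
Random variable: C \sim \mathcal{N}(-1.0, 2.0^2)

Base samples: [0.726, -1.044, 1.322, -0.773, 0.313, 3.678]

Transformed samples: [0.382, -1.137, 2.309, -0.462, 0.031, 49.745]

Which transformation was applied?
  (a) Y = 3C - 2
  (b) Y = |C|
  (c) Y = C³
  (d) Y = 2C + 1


Checking option (c) Y = C³:
  C = 0.726 -> Y = 0.382 ✓
  C = -1.044 -> Y = -1.137 ✓
  C = 1.322 -> Y = 2.309 ✓
All samples match this transformation.

(c) C³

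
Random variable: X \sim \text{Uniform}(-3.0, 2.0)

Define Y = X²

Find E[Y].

Using E[X²] = Var(X) + (E[X])²:
E[X] = -0.5
Var(X) = (2 + 3)^2/12 = 2.0833333
E[X²] = 2.0833333 + (-0.5)² = 2.0833333 + 0.25 = 2.3333333

2.3333333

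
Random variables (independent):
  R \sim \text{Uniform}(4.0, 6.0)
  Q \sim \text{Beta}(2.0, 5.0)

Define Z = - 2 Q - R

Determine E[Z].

E[Z] = -1*E[R] - 2*E[Q]
E[R] = 5
E[Q] = 0.28571429
E[Z] = -1*5 - 2*0.28571429 = -5.5714286

-5.5714286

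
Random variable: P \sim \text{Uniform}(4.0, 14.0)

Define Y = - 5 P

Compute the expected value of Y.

For Y = -5P:
E[Y] = -5 * E[P]
E[P] = (4 + 14)/2 = 9
E[Y] = -5 * 9 = -45

-45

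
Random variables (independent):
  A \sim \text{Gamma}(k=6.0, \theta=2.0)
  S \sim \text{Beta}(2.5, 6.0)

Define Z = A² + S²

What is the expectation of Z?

E[Z] = E[A²] + E[S²]
E[A²] = Var(A) + E[A]² = 24 + 144 = 168
E[S²] = Var(S) + E[S]² = 0.021853943 + 0.08650519 = 0.10835913
E[Z] = 168 + 0.10835913 = 168.10836

168.10836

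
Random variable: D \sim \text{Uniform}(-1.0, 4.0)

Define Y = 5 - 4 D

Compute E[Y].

For Y = -4D + 5:
E[Y] = -4 * E[D] + 5
E[D] = (-1 + 4)/2 = 1.5
E[Y] = -4 * 1.5 + 5 = -1

-1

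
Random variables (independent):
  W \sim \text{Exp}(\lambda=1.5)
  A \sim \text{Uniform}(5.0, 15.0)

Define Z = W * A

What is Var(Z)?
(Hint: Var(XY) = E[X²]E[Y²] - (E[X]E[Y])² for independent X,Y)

Var(XY) = E[X²]E[Y²] - (E[X]E[Y])²
E[W] = 0.66666667, Var(W) = 0.44444444
E[A] = 10, Var(A) = 8.3333333
E[W²] = 0.44444444 + 0.66666667² = 0.88888889
E[A²] = 8.3333333 + 10² = 108.33333
Var(Z) = 0.88888889*108.33333 - (0.66666667*10)²
= 96.296296 - 44.444444 = 51.851852

51.851852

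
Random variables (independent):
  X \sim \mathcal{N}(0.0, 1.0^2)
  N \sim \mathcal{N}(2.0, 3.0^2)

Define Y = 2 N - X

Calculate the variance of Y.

For independent RVs: Var(aX + bY) = a²Var(X) + b²Var(Y)
Var(X) = 1
Var(N) = 9
Var(Y) = (-1)²*1 + 2²*9
= 1*1 + 4*9 = 37

37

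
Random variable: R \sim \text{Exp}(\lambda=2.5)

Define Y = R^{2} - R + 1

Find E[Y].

E[Y] = 1*E[R²] - 1*E[R] + 1
E[R] = 0.4
E[R²] = Var(R) + (E[R])² = 0.16 + 0.16 = 0.32
E[Y] = 1*0.32 - 1*0.4 + 1 = 0.92

0.92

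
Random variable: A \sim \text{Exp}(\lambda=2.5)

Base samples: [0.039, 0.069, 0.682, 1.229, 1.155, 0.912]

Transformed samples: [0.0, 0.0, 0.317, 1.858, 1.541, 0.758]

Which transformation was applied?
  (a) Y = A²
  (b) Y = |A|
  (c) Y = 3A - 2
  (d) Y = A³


Checking option (d) Y = A³:
  A = 0.039 -> Y = 0.0 ✓
  A = 0.069 -> Y = 0.0 ✓
  A = 0.682 -> Y = 0.317 ✓
All samples match this transformation.

(d) A³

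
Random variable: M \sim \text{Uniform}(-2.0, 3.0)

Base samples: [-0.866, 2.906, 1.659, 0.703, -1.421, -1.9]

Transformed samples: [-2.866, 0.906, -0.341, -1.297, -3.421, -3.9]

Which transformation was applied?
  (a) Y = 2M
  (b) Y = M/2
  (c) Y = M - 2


Checking option (c) Y = M - 2:
  M = -0.866 -> Y = -2.866 ✓
  M = 2.906 -> Y = 0.906 ✓
  M = 1.659 -> Y = -0.341 ✓
All samples match this transformation.

(c) M - 2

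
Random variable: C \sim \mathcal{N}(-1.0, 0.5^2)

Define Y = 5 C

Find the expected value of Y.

For Y = 5C:
E[Y] = 5 * E[C]
E[C] = -1.0 = -1
E[Y] = 5 * (-1) = -5

-5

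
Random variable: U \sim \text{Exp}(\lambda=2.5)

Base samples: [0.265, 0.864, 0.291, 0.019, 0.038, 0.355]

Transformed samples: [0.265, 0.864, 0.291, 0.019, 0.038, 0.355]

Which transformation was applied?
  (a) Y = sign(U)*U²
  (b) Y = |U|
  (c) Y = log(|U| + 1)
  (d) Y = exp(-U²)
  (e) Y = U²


Checking option (b) Y = |U|:
  U = 0.265 -> Y = 0.265 ✓
  U = 0.864 -> Y = 0.864 ✓
  U = 0.291 -> Y = 0.291 ✓
All samples match this transformation.

(b) |U|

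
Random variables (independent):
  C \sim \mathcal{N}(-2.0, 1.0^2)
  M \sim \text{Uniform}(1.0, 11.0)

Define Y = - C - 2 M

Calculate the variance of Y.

For independent RVs: Var(aX + bY) = a²Var(X) + b²Var(Y)
Var(C) = 1
Var(M) = 8.3333333
Var(Y) = (-1)²*1 + (-2)²*8.3333333
= 1*1 + 4*8.3333333 = 34.333333

34.333333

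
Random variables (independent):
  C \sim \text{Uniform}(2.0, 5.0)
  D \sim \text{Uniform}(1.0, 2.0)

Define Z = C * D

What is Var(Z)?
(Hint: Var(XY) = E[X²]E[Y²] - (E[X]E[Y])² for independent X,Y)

Var(XY) = E[X²]E[Y²] - (E[X]E[Y])²
E[C] = 3.5, Var(C) = 0.75
E[D] = 1.5, Var(D) = 0.083333333
E[C²] = 0.75 + 3.5² = 13
E[D²] = 0.083333333 + 1.5² = 2.3333333
Var(Z) = 13*2.3333333 - (3.5*1.5)²
= 30.333333 - 27.5625 = 2.7708333

2.7708333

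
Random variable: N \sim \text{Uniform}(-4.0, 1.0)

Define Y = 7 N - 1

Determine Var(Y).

For Y = aN + b: Var(Y) = a² * Var(N)
Var(N) = (1 + 4)^2/12 = 2.0833333
Var(Y) = 7² * 2.0833333 = 49 * 2.0833333 = 102.08333

102.08333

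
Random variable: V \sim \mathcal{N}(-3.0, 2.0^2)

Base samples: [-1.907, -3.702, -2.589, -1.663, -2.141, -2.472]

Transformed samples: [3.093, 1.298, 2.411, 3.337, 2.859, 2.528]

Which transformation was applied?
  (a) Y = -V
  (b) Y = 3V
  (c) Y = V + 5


Checking option (c) Y = V + 5:
  V = -1.907 -> Y = 3.093 ✓
  V = -3.702 -> Y = 1.298 ✓
  V = -2.589 -> Y = 2.411 ✓
All samples match this transformation.

(c) V + 5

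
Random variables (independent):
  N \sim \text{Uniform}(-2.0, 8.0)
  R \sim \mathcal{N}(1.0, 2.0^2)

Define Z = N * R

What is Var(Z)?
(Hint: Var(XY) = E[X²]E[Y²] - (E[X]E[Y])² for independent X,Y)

Var(XY) = E[X²]E[Y²] - (E[X]E[Y])²
E[N] = 3, Var(N) = 8.3333333
E[R] = 1, Var(R) = 4
E[N²] = 8.3333333 + 3² = 17.333333
E[R²] = 4 + 1² = 5
Var(Z) = 17.333333*5 - (3*1)²
= 86.666667 - 9 = 77.666667

77.666667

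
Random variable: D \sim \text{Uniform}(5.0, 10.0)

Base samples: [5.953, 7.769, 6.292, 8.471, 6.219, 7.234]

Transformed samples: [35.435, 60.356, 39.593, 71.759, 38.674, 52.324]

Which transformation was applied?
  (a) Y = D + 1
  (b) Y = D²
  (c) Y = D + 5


Checking option (b) Y = D²:
  D = 5.953 -> Y = 35.435 ✓
  D = 7.769 -> Y = 60.356 ✓
  D = 6.292 -> Y = 39.593 ✓
All samples match this transformation.

(b) D²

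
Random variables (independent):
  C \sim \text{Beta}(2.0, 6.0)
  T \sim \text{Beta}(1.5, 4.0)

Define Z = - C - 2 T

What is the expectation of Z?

E[Z] = -1*E[C] - 2*E[T]
E[C] = 0.25
E[T] = 0.27272727
E[Z] = -1*0.25 - 2*0.27272727 = -0.79545455

-0.79545455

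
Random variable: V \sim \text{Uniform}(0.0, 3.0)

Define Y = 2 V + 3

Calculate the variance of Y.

For Y = aV + b: Var(Y) = a² * Var(V)
Var(V) = (3 - 0)^2/12 = 0.75
Var(Y) = 2² * 0.75 = 4 * 0.75 = 3

3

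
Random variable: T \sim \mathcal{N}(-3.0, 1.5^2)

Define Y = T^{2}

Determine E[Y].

E[Y] = 1*E[T²]
E[T] = -3
E[T²] = Var(T) + (E[T])² = 2.25 + 9 = 11.25
E[Y] = 1*11.25 = 11.25

11.25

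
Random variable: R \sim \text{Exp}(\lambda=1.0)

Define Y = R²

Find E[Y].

Using E[X²] = Var(X) + (E[X])²:
E[R] = 1
Var(R) = 1/1.0^2 = 1
E[R²] = 1 + 1² = 1 + 1 = 2

2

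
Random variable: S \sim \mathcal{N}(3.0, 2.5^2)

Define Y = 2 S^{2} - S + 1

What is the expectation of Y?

E[Y] = 2*E[S²] - 1*E[S] + 1
E[S] = 3
E[S²] = Var(S) + (E[S])² = 6.25 + 9 = 15.25
E[Y] = 2*15.25 - 1*3 + 1 = 28.5

28.5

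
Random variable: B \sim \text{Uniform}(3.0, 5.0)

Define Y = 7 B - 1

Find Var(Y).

For Y = aB + b: Var(Y) = a² * Var(B)
Var(B) = (5 - 3)^2/12 = 0.33333333
Var(Y) = 7² * 0.33333333 = 49 * 0.33333333 = 16.333333

16.333333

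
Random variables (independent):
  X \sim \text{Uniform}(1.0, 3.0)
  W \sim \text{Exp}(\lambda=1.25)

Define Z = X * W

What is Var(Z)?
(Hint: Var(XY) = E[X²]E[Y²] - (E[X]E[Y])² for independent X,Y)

Var(XY) = E[X²]E[Y²] - (E[X]E[Y])²
E[X] = 2, Var(X) = 0.33333333
E[W] = 0.8, Var(W) = 0.64
E[X²] = 0.33333333 + 2² = 4.3333333
E[W²] = 0.64 + 0.8² = 1.28
Var(Z) = 4.3333333*1.28 - (2*0.8)²
= 5.5466667 - 2.56 = 2.9866667

2.9866667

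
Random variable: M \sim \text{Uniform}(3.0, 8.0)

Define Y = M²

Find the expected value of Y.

E[M²] = Var(M) + (E[M])² = 2.0833333 + 30.25 = 32.333333

32.333333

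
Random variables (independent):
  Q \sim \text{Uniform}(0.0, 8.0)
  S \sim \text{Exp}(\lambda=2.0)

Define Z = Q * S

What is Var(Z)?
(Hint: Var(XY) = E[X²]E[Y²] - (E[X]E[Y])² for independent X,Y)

Var(XY) = E[X²]E[Y²] - (E[X]E[Y])²
E[Q] = 4, Var(Q) = 5.3333333
E[S] = 0.5, Var(S) = 0.25
E[Q²] = 5.3333333 + 4² = 21.333333
E[S²] = 0.25 + 0.5² = 0.5
Var(Z) = 21.333333*0.5 - (4*0.5)²
= 10.666667 - 4 = 6.6666667

6.6666667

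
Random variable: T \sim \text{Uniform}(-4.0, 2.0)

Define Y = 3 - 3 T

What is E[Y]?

For Y = -3T + 3:
E[Y] = -3 * E[T] + 3
E[T] = (-4 + 2)/2 = -1
E[Y] = -3 * (-1) + 3 = 6

6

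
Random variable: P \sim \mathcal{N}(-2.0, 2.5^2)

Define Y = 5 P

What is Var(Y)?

For Y = aP + b: Var(Y) = a² * Var(P)
Var(P) = 2.5^2 = 6.25
Var(Y) = 5² * 6.25 = 25 * 6.25 = 156.25

156.25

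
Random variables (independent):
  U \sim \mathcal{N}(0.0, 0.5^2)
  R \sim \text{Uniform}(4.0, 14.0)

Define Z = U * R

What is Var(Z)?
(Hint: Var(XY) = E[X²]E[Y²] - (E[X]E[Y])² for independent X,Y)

Var(XY) = E[X²]E[Y²] - (E[X]E[Y])²
E[U] = 0, Var(U) = 0.25
E[R] = 9, Var(R) = 8.3333333
E[U²] = 0.25 + 0² = 0.25
E[R²] = 8.3333333 + 9² = 89.333333
Var(Z) = 0.25*89.333333 - (0*9)²
= 22.333333 - 0 = 22.333333

22.333333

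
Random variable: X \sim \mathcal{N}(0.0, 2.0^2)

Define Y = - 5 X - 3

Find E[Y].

For Y = -5X - 3:
E[Y] = -5 * E[X] - 3
E[X] = 0.0 = 0
E[Y] = -5 * 0 - 3 = -3

-3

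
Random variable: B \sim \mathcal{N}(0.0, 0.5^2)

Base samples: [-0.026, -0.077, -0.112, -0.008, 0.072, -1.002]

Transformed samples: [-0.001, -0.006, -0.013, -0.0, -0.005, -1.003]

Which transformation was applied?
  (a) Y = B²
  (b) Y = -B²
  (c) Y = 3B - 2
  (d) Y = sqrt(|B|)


Checking option (b) Y = -B²:
  B = -0.026 -> Y = -0.001 ✓
  B = -0.077 -> Y = -0.006 ✓
  B = -0.112 -> Y = -0.013 ✓
All samples match this transformation.

(b) -B²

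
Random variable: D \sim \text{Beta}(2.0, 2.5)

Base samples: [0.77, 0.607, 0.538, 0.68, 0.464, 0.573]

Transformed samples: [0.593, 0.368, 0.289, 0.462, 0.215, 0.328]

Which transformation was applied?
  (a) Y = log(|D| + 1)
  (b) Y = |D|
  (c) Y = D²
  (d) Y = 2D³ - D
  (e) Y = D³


Checking option (c) Y = D²:
  D = 0.77 -> Y = 0.593 ✓
  D = 0.607 -> Y = 0.368 ✓
  D = 0.538 -> Y = 0.289 ✓
All samples match this transformation.

(c) D²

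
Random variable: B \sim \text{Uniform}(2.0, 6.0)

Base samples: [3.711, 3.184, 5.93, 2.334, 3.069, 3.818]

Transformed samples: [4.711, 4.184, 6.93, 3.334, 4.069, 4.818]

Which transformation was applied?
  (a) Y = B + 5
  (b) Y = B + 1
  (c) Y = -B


Checking option (b) Y = B + 1:
  B = 3.711 -> Y = 4.711 ✓
  B = 3.184 -> Y = 4.184 ✓
  B = 5.93 -> Y = 6.93 ✓
All samples match this transformation.

(b) B + 1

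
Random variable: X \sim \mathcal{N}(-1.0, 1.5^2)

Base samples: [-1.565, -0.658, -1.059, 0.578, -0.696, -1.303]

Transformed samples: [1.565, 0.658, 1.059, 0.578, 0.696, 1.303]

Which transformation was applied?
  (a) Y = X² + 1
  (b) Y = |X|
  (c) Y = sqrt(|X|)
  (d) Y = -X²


Checking option (b) Y = |X|:
  X = -1.565 -> Y = 1.565 ✓
  X = -0.658 -> Y = 0.658 ✓
  X = -1.059 -> Y = 1.059 ✓
All samples match this transformation.

(b) |X|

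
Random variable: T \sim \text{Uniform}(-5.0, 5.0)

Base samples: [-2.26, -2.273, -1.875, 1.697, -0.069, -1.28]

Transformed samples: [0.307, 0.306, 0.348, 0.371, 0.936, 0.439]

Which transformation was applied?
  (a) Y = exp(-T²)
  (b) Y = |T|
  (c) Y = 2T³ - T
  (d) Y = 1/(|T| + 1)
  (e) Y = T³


Checking option (d) Y = 1/(|T| + 1):
  T = -2.26 -> Y = 0.307 ✓
  T = -2.273 -> Y = 0.306 ✓
  T = -1.875 -> Y = 0.348 ✓
All samples match this transformation.

(d) 1/(|T| + 1)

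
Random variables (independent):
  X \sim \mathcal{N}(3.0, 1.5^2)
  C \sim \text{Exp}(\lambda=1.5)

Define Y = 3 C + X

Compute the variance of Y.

For independent RVs: Var(aX + bY) = a²Var(X) + b²Var(Y)
Var(X) = 2.25
Var(C) = 0.44444444
Var(Y) = 1²*2.25 + 3²*0.44444444
= 1*2.25 + 9*0.44444444 = 6.25

6.25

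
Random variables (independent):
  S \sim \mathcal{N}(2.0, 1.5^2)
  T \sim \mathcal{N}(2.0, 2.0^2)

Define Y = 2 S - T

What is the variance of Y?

For independent RVs: Var(aX + bY) = a²Var(X) + b²Var(Y)
Var(S) = 2.25
Var(T) = 4
Var(Y) = 2²*2.25 + (-1)²*4
= 4*2.25 + 1*4 = 13

13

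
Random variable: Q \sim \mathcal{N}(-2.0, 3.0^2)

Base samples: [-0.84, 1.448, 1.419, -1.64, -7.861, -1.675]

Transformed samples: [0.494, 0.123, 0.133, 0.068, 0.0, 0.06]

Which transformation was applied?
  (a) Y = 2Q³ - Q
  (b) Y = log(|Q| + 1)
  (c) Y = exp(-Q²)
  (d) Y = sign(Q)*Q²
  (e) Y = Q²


Checking option (c) Y = exp(-Q²):
  Q = -0.84 -> Y = 0.494 ✓
  Q = 1.448 -> Y = 0.123 ✓
  Q = 1.419 -> Y = 0.133 ✓
All samples match this transformation.

(c) exp(-Q²)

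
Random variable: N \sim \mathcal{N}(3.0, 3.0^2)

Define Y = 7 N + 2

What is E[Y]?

For Y = 7N + 2:
E[Y] = 7 * E[N] + 2
E[N] = 3.0 = 3
E[Y] = 7 * 3 + 2 = 23

23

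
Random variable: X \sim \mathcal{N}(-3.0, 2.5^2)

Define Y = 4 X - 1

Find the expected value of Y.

For Y = 4X - 1:
E[Y] = 4 * E[X] - 1
E[X] = -3.0 = -3
E[Y] = 4 * (-3) - 1 = -13

-13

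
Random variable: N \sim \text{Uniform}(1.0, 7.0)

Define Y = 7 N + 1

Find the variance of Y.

For Y = aN + b: Var(Y) = a² * Var(N)
Var(N) = (7 - 1)^2/12 = 3
Var(Y) = 7² * 3 = 49 * 3 = 147

147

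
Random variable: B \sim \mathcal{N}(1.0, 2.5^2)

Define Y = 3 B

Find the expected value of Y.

For Y = 3B:
E[Y] = 3 * E[B]
E[B] = 1.0 = 1
E[Y] = 3 * 1 = 3

3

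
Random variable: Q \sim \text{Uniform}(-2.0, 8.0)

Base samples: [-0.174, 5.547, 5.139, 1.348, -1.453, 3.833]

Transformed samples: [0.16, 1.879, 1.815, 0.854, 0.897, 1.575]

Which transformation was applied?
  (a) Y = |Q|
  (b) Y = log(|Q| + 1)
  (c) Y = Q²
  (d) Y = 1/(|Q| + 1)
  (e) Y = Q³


Checking option (b) Y = log(|Q| + 1):
  Q = -0.174 -> Y = 0.16 ✓
  Q = 5.547 -> Y = 1.879 ✓
  Q = 5.139 -> Y = 1.815 ✓
All samples match this transformation.

(b) log(|Q| + 1)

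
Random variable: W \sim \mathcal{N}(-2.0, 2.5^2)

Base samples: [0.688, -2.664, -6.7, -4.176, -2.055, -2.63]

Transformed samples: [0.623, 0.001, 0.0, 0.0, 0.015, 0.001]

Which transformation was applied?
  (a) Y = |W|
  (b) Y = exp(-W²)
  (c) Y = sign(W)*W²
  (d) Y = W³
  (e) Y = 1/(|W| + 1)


Checking option (b) Y = exp(-W²):
  W = 0.688 -> Y = 0.623 ✓
  W = -2.664 -> Y = 0.001 ✓
  W = -6.7 -> Y = 0.0 ✓
All samples match this transformation.

(b) exp(-W²)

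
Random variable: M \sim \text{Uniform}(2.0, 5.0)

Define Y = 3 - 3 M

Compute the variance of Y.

For Y = aM + b: Var(Y) = a² * Var(M)
Var(M) = (5 - 2)^2/12 = 0.75
Var(Y) = (-3)² * 0.75 = 9 * 0.75 = 6.75

6.75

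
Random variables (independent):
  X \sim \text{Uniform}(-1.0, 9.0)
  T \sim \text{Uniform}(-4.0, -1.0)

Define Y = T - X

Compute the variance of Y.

For independent RVs: Var(aX + bY) = a²Var(X) + b²Var(Y)
Var(X) = 8.3333333
Var(T) = 0.75
Var(Y) = (-1)²*8.3333333 + 1²*0.75
= 1*8.3333333 + 1*0.75 = 9.0833333

9.0833333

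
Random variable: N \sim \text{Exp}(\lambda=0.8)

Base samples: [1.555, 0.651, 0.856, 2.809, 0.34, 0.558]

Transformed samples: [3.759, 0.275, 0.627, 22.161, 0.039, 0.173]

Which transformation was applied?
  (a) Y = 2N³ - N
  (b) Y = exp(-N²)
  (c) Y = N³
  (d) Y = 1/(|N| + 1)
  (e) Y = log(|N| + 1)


Checking option (c) Y = N³:
  N = 1.555 -> Y = 3.759 ✓
  N = 0.651 -> Y = 0.275 ✓
  N = 0.856 -> Y = 0.627 ✓
All samples match this transformation.

(c) N³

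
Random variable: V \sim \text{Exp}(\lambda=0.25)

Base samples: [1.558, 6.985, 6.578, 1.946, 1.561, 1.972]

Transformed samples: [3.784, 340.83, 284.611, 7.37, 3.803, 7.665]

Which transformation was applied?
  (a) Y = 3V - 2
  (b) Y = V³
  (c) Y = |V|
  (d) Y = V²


Checking option (b) Y = V³:
  V = 1.558 -> Y = 3.784 ✓
  V = 6.985 -> Y = 340.83 ✓
  V = 6.578 -> Y = 284.611 ✓
All samples match this transformation.

(b) V³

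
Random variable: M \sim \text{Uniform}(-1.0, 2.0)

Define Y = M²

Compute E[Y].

E[M²] = Var(M) + (E[M])² = 0.75 + 0.25 = 1

1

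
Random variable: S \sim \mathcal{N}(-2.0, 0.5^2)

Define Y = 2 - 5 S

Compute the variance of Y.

For Y = aS + b: Var(Y) = a² * Var(S)
Var(S) = 0.5^2 = 0.25
Var(Y) = (-5)² * 0.25 = 25 * 0.25 = 6.25

6.25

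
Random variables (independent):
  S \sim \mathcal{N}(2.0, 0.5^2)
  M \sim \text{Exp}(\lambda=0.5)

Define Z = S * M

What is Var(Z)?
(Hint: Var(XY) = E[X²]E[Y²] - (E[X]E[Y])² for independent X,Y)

Var(XY) = E[X²]E[Y²] - (E[X]E[Y])²
E[S] = 2, Var(S) = 0.25
E[M] = 2, Var(M) = 4
E[S²] = 0.25 + 2² = 4.25
E[M²] = 4 + 2² = 8
Var(Z) = 4.25*8 - (2*2)²
= 34 - 16 = 18

18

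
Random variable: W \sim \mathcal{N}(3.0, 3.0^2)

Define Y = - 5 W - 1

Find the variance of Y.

For Y = aW + b: Var(Y) = a² * Var(W)
Var(W) = 3.0^2 = 9
Var(Y) = (-5)² * 9 = 25 * 9 = 225

225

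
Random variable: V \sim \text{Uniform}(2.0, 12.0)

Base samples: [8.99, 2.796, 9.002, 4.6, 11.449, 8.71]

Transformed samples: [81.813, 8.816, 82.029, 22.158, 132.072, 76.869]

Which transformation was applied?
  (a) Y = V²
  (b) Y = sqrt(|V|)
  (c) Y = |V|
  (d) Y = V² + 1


Checking option (d) Y = V² + 1:
  V = 8.99 -> Y = 81.813 ✓
  V = 2.796 -> Y = 8.816 ✓
  V = 9.002 -> Y = 82.029 ✓
All samples match this transformation.

(d) V² + 1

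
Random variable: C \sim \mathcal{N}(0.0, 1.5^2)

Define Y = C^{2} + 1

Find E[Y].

E[Y] = 1*E[C²] + 1
E[C] = 0
E[C²] = Var(C) + (E[C])² = 2.25 + 0 = 2.25
E[Y] = 1*2.25 + 1 = 3.25

3.25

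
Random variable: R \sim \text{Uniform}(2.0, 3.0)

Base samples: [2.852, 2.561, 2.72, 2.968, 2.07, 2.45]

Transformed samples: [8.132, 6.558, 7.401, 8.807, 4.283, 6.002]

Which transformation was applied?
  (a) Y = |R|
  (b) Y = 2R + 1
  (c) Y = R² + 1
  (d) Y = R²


Checking option (d) Y = R²:
  R = 2.852 -> Y = 8.132 ✓
  R = 2.561 -> Y = 6.558 ✓
  R = 2.72 -> Y = 7.401 ✓
All samples match this transformation.

(d) R²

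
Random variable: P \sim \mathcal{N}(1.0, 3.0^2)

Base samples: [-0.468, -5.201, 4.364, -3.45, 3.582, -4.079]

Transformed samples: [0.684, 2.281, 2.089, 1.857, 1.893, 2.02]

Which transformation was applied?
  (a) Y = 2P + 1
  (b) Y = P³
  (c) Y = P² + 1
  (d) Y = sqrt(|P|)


Checking option (d) Y = sqrt(|P|):
  P = -0.468 -> Y = 0.684 ✓
  P = -5.201 -> Y = 2.281 ✓
  P = 4.364 -> Y = 2.089 ✓
All samples match this transformation.

(d) sqrt(|P|)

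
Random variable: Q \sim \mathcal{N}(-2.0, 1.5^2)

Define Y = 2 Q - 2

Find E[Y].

For Y = 2Q - 2:
E[Y] = 2 * E[Q] - 2
E[Q] = -2.0 = -2
E[Y] = 2 * (-2) - 2 = -6

-6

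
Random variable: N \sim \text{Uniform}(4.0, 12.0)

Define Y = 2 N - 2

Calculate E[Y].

For Y = 2N - 2:
E[Y] = 2 * E[N] - 2
E[N] = (4 + 12)/2 = 8
E[Y] = 2 * 8 - 2 = 14

14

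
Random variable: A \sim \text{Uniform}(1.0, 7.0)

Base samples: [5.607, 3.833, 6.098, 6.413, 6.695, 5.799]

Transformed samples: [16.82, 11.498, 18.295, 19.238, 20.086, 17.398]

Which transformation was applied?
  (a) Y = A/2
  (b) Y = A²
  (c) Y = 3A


Checking option (c) Y = 3A:
  A = 5.607 -> Y = 16.82 ✓
  A = 3.833 -> Y = 11.498 ✓
  A = 6.098 -> Y = 18.295 ✓
All samples match this transformation.

(c) 3A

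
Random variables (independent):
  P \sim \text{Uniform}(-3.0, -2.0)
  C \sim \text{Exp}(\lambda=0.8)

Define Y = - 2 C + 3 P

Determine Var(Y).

For independent RVs: Var(aX + bY) = a²Var(X) + b²Var(Y)
Var(P) = 0.083333333
Var(C) = 1.5625
Var(Y) = 3²*0.083333333 + (-2)²*1.5625
= 9*0.083333333 + 4*1.5625 = 7

7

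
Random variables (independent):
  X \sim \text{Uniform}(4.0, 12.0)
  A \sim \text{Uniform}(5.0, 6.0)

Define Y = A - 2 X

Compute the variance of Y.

For independent RVs: Var(aX + bY) = a²Var(X) + b²Var(Y)
Var(X) = 5.3333333
Var(A) = 0.083333333
Var(Y) = (-2)²*5.3333333 + 1²*0.083333333
= 4*5.3333333 + 1*0.083333333 = 21.416667

21.416667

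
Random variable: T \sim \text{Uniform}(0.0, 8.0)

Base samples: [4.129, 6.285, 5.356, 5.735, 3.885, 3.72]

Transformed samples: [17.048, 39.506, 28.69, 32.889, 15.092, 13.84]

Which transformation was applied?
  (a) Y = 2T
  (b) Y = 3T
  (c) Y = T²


Checking option (c) Y = T²:
  T = 4.129 -> Y = 17.048 ✓
  T = 6.285 -> Y = 39.506 ✓
  T = 5.356 -> Y = 28.69 ✓
All samples match this transformation.

(c) T²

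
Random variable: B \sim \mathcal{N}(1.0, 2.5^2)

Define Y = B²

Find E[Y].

Using E[X²] = Var(X) + (E[X])²:
E[B] = 1
Var(B) = 2.5^2 = 6.25
E[B²] = 6.25 + 1² = 6.25 + 1 = 7.25

7.25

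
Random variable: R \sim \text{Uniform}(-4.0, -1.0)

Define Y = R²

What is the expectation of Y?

Using E[X²] = Var(X) + (E[X])²:
E[R] = -2.5
Var(R) = (-1 + 4)^2/12 = 0.75
E[R²] = 0.75 + (-2.5)² = 0.75 + 6.25 = 7

7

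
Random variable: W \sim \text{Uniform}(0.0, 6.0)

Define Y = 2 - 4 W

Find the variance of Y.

For Y = aW + b: Var(Y) = a² * Var(W)
Var(W) = (6 - 0)^2/12 = 3
Var(Y) = (-4)² * 3 = 16 * 3 = 48

48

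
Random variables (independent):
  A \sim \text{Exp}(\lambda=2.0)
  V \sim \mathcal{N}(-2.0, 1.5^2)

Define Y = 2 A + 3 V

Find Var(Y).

For independent RVs: Var(aX + bY) = a²Var(X) + b²Var(Y)
Var(A) = 0.25
Var(V) = 2.25
Var(Y) = 2²*0.25 + 3²*2.25
= 4*0.25 + 9*2.25 = 21.25

21.25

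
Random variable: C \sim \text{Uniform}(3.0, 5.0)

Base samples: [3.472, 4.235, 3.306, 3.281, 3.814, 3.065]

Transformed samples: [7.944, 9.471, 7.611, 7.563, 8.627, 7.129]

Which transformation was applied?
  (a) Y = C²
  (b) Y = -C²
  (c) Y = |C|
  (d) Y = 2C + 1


Checking option (d) Y = 2C + 1:
  C = 3.472 -> Y = 7.944 ✓
  C = 4.235 -> Y = 9.471 ✓
  C = 3.306 -> Y = 7.611 ✓
All samples match this transformation.

(d) 2C + 1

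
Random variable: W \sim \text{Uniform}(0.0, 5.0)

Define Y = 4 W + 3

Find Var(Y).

For Y = aW + b: Var(Y) = a² * Var(W)
Var(W) = (5 - 0)^2/12 = 2.0833333
Var(Y) = 4² * 2.0833333 = 16 * 2.0833333 = 33.333333

33.333333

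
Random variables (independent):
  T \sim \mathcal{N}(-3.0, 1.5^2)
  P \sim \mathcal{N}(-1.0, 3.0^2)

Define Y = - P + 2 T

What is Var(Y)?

For independent RVs: Var(aX + bY) = a²Var(X) + b²Var(Y)
Var(T) = 2.25
Var(P) = 9
Var(Y) = 2²*2.25 + (-1)²*9
= 4*2.25 + 1*9 = 18

18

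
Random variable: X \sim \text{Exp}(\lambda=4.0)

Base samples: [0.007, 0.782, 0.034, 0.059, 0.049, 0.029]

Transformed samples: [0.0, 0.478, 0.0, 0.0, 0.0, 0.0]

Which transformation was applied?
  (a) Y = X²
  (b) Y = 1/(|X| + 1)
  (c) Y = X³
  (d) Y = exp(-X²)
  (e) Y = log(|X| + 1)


Checking option (c) Y = X³:
  X = 0.007 -> Y = 0.0 ✓
  X = 0.782 -> Y = 0.478 ✓
  X = 0.034 -> Y = 0.0 ✓
All samples match this transformation.

(c) X³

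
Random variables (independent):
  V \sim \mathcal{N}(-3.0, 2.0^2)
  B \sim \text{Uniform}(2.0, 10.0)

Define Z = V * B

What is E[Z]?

For independent RVs: E[XY] = E[X]*E[Y]
E[V] = -3
E[B] = 6
E[Z] = -3 * 6 = -18

-18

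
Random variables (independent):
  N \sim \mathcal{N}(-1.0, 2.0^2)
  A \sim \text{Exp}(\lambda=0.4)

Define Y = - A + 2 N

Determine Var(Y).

For independent RVs: Var(aX + bY) = a²Var(X) + b²Var(Y)
Var(N) = 4
Var(A) = 6.25
Var(Y) = 2²*4 + (-1)²*6.25
= 4*4 + 1*6.25 = 22.25

22.25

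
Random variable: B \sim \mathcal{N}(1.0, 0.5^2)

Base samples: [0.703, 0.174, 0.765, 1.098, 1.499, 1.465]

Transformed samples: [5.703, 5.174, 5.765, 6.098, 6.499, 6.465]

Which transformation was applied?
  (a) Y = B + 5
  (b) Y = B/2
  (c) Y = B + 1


Checking option (a) Y = B + 5:
  B = 0.703 -> Y = 5.703 ✓
  B = 0.174 -> Y = 5.174 ✓
  B = 0.765 -> Y = 5.765 ✓
All samples match this transformation.

(a) B + 5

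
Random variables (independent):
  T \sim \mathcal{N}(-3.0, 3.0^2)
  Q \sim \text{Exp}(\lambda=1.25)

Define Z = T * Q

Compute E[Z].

For independent RVs: E[XY] = E[X]*E[Y]
E[T] = -3
E[Q] = 0.8
E[Z] = -3 * 0.8 = -2.4

-2.4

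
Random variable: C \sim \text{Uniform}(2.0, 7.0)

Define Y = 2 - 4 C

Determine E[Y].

For Y = -4C + 2:
E[Y] = -4 * E[C] + 2
E[C] = (2 + 7)/2 = 4.5
E[Y] = -4 * 4.5 + 2 = -16

-16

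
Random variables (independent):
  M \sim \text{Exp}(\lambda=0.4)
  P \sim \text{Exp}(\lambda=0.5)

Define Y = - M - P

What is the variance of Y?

For independent RVs: Var(aX + bY) = a²Var(X) + b²Var(Y)
Var(M) = 6.25
Var(P) = 4
Var(Y) = (-1)²*6.25 + (-1)²*4
= 1*6.25 + 1*4 = 10.25

10.25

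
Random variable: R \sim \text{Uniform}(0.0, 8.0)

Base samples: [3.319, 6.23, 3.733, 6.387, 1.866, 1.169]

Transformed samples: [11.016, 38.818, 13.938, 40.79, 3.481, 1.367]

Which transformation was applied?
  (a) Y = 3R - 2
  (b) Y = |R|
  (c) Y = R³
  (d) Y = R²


Checking option (d) Y = R²:
  R = 3.319 -> Y = 11.016 ✓
  R = 6.23 -> Y = 38.818 ✓
  R = 3.733 -> Y = 13.938 ✓
All samples match this transformation.

(d) R²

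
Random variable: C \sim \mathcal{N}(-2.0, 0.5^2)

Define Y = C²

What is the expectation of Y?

E[C²] = Var(C) + (E[C])² = 0.25 + 4 = 4.25

4.25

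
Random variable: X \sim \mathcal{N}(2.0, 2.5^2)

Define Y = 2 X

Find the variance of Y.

For Y = aX + b: Var(Y) = a² * Var(X)
Var(X) = 2.5^2 = 6.25
Var(Y) = 2² * 6.25 = 4 * 6.25 = 25

25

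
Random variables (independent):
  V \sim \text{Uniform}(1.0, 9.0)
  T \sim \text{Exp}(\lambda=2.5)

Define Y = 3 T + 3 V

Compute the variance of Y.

For independent RVs: Var(aX + bY) = a²Var(X) + b²Var(Y)
Var(V) = 5.3333333
Var(T) = 0.16
Var(Y) = 3²*5.3333333 + 3²*0.16
= 9*5.3333333 + 9*0.16 = 49.44

49.44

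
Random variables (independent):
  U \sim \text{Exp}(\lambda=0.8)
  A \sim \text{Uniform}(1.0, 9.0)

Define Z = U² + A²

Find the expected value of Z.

E[Z] = E[U²] + E[A²]
E[U²] = Var(U) + E[U]² = 1.5625 + 1.5625 = 3.125
E[A²] = Var(A) + E[A]² = 5.3333333 + 25 = 30.333333
E[Z] = 3.125 + 30.333333 = 33.458333

33.458333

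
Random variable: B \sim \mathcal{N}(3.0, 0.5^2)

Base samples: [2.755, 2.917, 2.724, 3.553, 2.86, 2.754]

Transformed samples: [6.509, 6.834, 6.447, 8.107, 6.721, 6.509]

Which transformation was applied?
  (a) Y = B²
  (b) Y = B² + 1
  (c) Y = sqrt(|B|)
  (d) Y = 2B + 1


Checking option (d) Y = 2B + 1:
  B = 2.755 -> Y = 6.509 ✓
  B = 2.917 -> Y = 6.834 ✓
  B = 2.724 -> Y = 6.447 ✓
All samples match this transformation.

(d) 2B + 1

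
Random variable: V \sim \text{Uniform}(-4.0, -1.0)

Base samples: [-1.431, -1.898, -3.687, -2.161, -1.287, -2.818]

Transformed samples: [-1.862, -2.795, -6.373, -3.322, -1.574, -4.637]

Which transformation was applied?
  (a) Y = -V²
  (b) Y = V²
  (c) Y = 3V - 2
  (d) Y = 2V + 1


Checking option (d) Y = 2V + 1:
  V = -1.431 -> Y = -1.862 ✓
  V = -1.898 -> Y = -2.795 ✓
  V = -3.687 -> Y = -6.373 ✓
All samples match this transformation.

(d) 2V + 1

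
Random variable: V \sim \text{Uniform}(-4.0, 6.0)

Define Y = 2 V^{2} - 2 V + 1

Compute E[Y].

E[Y] = 2*E[V²] - 2*E[V] + 1
E[V] = 1
E[V²] = Var(V) + (E[V])² = 8.3333333 + 1 = 9.3333333
E[Y] = 2*9.3333333 - 2*1 + 1 = 17.666667

17.666667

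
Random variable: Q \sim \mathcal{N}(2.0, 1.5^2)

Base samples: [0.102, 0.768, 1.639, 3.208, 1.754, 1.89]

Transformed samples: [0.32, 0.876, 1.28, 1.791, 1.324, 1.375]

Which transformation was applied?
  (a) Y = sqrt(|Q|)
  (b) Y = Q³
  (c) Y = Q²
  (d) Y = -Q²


Checking option (a) Y = sqrt(|Q|):
  Q = 0.102 -> Y = 0.32 ✓
  Q = 0.768 -> Y = 0.876 ✓
  Q = 1.639 -> Y = 1.28 ✓
All samples match this transformation.

(a) sqrt(|Q|)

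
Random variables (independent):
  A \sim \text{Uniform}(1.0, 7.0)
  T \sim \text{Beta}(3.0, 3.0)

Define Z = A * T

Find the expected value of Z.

For independent RVs: E[XY] = E[X]*E[Y]
E[A] = 4
E[T] = 0.5
E[Z] = 4 * 0.5 = 2

2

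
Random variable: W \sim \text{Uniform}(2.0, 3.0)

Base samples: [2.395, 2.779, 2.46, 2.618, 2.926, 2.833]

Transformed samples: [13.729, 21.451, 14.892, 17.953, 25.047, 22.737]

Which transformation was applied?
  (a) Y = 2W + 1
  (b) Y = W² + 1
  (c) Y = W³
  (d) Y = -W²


Checking option (c) Y = W³:
  W = 2.395 -> Y = 13.729 ✓
  W = 2.779 -> Y = 21.451 ✓
  W = 2.46 -> Y = 14.892 ✓
All samples match this transformation.

(c) W³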